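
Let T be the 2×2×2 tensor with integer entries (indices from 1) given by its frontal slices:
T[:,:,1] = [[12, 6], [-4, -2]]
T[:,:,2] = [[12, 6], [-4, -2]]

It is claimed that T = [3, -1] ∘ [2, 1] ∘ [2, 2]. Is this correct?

Reconstruct entrywise from the claimed factors. For example, T[1,1,2] = 12 and Σₗ aₗ[1]bₗ[1]cₗ[2] = (3)·(2)·(2) = 12; checking all 8 entries, every one matches. The claim holds.

Yes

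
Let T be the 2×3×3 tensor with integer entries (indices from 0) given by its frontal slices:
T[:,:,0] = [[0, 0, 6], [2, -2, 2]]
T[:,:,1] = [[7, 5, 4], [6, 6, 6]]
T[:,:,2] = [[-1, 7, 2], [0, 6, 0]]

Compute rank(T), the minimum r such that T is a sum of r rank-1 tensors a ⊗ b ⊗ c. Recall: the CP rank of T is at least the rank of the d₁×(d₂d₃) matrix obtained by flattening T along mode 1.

Lower bound: the mode-2 unfolding of T (rows indexed by j, columns by (i,k) = (0,0), (0,1), (0,2), (1,0), (1,1), (1,2)) is [[0, 7, -1, 2, 6, 0], [0, 5, 7, -2, 6, 6], [6, 4, 2, 2, 6, 0]].
There the 3×3 minor on rows j ∈ {0, 1, 2}, columns (i,k) ∈ {(0,0), (0,1), (0,2)} is det [[0, 7, -1], [0, 5, 7], [6, 4, 2]] = 324 ≠ 0, so this unfolding has rank ≥ 3; CP rank is at least every unfolding rank, so rank(T) ≥ 3. (This is only a lower bound: in general the CP rank may exceed every unfolding rank, so we still need to exhibit 3 rank-1 terms summing to T.)
Upper bound: T is a sum of 3 rank-1 terms, T = (1, 0) ⊗ (1, -1, -2) ⊗ (-2, 1, -1) + (1, 1) ⊗ (1, 2, 1) ⊗ (-2, 2, 4) + (1, 1) ⊗ (2, 1, 2) ⊗ (2, 2, -2) (written with every a and b primitive with positive leading entry and the scale carried by c; CP decompositions are not unique, and this one is verified by expanding entrywise), so rank(T) ≤ 3.
These bounds meet, so rank(T) = 3.

3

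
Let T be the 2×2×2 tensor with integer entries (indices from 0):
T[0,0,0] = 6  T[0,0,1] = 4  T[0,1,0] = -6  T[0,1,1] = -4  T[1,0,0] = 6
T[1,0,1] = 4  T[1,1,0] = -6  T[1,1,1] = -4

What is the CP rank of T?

1

Lower bound: T ≠ 0 (e.g. T[0,0,0] = 6), so rank(T) ≥ 1.
Upper bound: if T = a ⊗ b ⊗ c then every fibre of T is a multiple of the corresponding factor, so read the factors off the fibres through the nonzero entry T[0,0,0] = 6.
The mode-1 fibre T[:,0,0] = [6, 6] gives a = [1, 1] (primitive direction); the mode-2 fibre T[0,:,0] = [6, -6] gives b = [1, -1]; then c[k] = T[0,0,k] / (a[0]·b[0]) = [6, 4] / 1 = [6, 4].
Expanding [1, 1] ⊗ [1, -1] ⊗ [6, 4] reproduces all 8 entries of T, so T = [1, 1] ⊗ [1, -1] ⊗ [6, 4] and rank(T) ≤ 1.
These bounds meet, so rank(T) = 1.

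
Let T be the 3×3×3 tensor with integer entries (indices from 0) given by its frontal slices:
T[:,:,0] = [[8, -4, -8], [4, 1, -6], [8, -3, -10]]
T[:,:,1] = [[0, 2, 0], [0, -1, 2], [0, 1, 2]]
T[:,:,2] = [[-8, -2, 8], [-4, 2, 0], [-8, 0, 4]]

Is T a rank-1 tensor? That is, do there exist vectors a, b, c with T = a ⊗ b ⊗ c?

No

The mode-2 unfolding of T (rows indexed by j, columns by (i,k) = (0,0), (0,1), (0,2), (1,0), (1,1), (1,2), (2,0), (2,1), (2,2)) is [[8, 0, -8, 4, 0, -4, 8, 0, -8], [-4, 2, -2, 1, -1, 2, -3, 1, 0], [-8, 0, 8, -6, 2, 0, -10, 2, 4]].
There the 3×3 minor on rows j ∈ {0, 1, 2}, columns (i,k) ∈ {(0,0), (0,1), (1,0)} is det [[8, 0, 4], [-4, 2, 1], [-8, 0, -6]] = -32 ≠ 0, so this unfolding has rank ≥ 3; CP rank is at least every unfolding rank, so rank(T) ≥ 3.
In particular rank(T) ≥ 3 > 1, so T is not rank-1.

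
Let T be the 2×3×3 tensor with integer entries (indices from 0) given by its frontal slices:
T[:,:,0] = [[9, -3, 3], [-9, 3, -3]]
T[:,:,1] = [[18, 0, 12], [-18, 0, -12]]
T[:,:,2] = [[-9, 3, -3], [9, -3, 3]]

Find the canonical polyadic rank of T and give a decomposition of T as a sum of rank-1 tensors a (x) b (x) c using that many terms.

Lower bound: the mode-3 unfolding of T (rows indexed by k, columns by (i,j) = (0,0), (0,1), (0,2), (1,0), (1,1), (1,2)) is [[9, -3, 3, -9, 3, -3], [18, 0, 12, -18, 0, -12], [-9, 3, -3, 9, -3, 3]].
There the 2×2 minor on rows k ∈ {0, 1}, columns (i,j) ∈ {(0,0), (0,1)} is det [[9, -3], [18, 0]] = 54 ≠ 0, so this unfolding has rank ≥ 2; CP rank is at least every unfolding rank, so rank(T) ≥ 2. (This is only a lower bound: in general the CP rank may exceed every unfolding rank, so we still need to exhibit 2 rank-1 terms summing to T.)
Upper bound — finding two terms. Every mode-1 slice of T is a multiple of one matrix: T[i,:,:] = a[i]·M with a = (1, -1) and M = [[9, 18, -9], [-3, 0, 3], [3, 12, -3]] (rows indexed by j, columns by k). So it suffices to write M as a sum of two rank-1 matrices.
The columns of M satisfy (column 0) = −(column 2), so splitting by columns, M = (18, 0, 12)(0, 1, 0)ᵀ + (-9, 3, -3)(-1, 0, 1)ᵀ.
Hence T = (1, -1) (x) (18, 0, 12) (x) (0, 1, 0) + (1, -1) (x) (-9, 3, -3) (x) (-1, 0, 1), so rank(T) ≤ 2.
These bounds meet, so rank(T) = 2.

rank(T) = 2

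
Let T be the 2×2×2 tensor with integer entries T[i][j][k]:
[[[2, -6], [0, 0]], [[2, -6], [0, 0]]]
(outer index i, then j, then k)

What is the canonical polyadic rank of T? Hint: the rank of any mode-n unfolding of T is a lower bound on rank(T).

Lower bound: T ≠ 0 (e.g. T[0,0,0] = 2), so rank(T) ≥ 1.
Upper bound: the mode-1 fibre T[:,0,0] = [2, 2] gives a = [1, 1] (primitive direction); the mode-2 fibre T[0,:,0] = [2, 0] gives b = [1, 0]; then c[k] = T[0,0,k] / (a[0]·b[0]) = [2, -6] / 1 = [2, -6].
Expanding [1, 1] ⊗ [1, 0] ⊗ [2, -6] reproduces all 8 entries of T, so T = [1, 1] ⊗ [1, 0] ⊗ [2, -6] and rank(T) ≤ 1.
These bounds meet, so rank(T) = 1.

1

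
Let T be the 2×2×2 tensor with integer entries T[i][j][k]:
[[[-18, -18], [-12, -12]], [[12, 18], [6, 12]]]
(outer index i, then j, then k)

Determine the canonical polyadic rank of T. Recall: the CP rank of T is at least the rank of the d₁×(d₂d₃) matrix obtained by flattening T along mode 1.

2

Lower bound: in the mode-2 unfolding of T (rows indexed by j, columns by (i,k)) the 2×2 minor on rows j ∈ {0, 1}, columns (i,k) ∈ {(0,0), (1,0)} is det [[-18, 12], [-12, 6]] = 36 ≠ 0, so that unfolding has rank ≥ 2 and hence rank(T) ≥ 2 (CP rank is at least every unfolding rank, though it can be larger).
Upper bound: with S_k = T[:,:,k], the two rank-1 terms a₁b₁ᵀ, a₂b₂ᵀ are the rank-1 members of the pencil x·S₀ + y·S₁.
det(x·S₀ + y·S₁) is 36·x² + 36·xy = 36·(x + y)(x), vanishing at (x:y) = (1:-1) and (0:1).
M₁ = S₀ − S₁ = [[0, 0], [-6, -6]] = (-6)·[0, 1][1, 1]ᵀ and M₂ = S₁ = [[-18, -12], [18, 12]] = (-6)·[1, -1][3, 2]ᵀ, so take a₁ = [0, 1], b₁ = [1, 1], a₂ = [1, -1], b₂ = [3, 2].
Each slice is an integer combination of E₁ = a₁b₁ᵀ and E₂ = a₂b₂ᵀ: S₀ = −6·E₁ − 6·E₂, S₁ = −6·E₂; reading off coefficients, c₁ = [-6, 0] and c₂ = [-6, -6].
Hence T = [0, 1] (x) [1, 1] (x) [-6, 0] + [1, -1] (x) [3, 2] (x) [-6, -6], so rank(T) ≤ 2.
These bounds meet, so rank(T) = 2.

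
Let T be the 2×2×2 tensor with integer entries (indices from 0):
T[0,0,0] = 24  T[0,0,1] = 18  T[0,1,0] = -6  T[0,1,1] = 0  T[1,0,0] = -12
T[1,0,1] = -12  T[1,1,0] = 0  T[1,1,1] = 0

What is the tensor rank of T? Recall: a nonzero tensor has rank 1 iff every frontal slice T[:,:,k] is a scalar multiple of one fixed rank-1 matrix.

Lower bound: the mode-3 unfolding of T (rows indexed by k, columns by (i,j) = (0,0), (0,1), (1,0), (1,1)) is [[24, -6, -12, 0], [18, 0, -12, 0]].
There the 2×2 minor on rows k ∈ {0, 1}, columns (i,j) ∈ {(0,0), (0,1)} is det [[24, -6], [18, 0]] = 108 ≠ 0, so this unfolding has rank ≥ 2; CP rank is at least every unfolding rank, so rank(T) ≥ 2. (Flattening ranks never certify an upper bound on CP rank; for that we must actually write T with 2 rank-1 terms.)
Upper bound — finding two terms. Write S_k = T[:,:,k] for the frontal slices: S₀ = [[24, -6], [-12, 0]], S₁ = [[18, 0], [-12, 0]].
If T = a₁ ⊗ b₁ ⊗ c₁ + a₂ ⊗ b₂ ⊗ c₂ then each S_k = c₁[k]·a₁b₁ᵀ + c₂[k]·a₂b₂ᵀ. S₀ and S₁ are linearly independent, so a₁b₁ᵀ and a₂b₂ᵀ must span the same plane of matrices: they are the rank-1 matrices of the form x·S₀ + y·S₁.
det(x·S₀ + y·S₁) is −72·x² − 72·xy = (-72)·(x + y)(x), vanishing at (x:y) = (1:-1) and (0:1).
M₁ = S₀ − S₁ = [[6, -6], [0, 0]] = 6·[1, 0][1, -1]ᵀ and M₂ = S₁ = [[18, 0], [-12, 0]] = 6·[3, -2][1, 0]ᵀ, so take a₁ = [1, 0], b₁ = [1, -1], a₂ = [3, -2], b₂ = [1, 0].
Each slice is an integer combination of E₁ = a₁b₁ᵀ and E₂ = a₂b₂ᵀ: S₀ = 6·E₁ + 6·E₂, S₁ = 6·E₂; reading off coefficients, c₁ = [6, 0] and c₂ = [6, 6].
Hence T = [1, 0] ⊗ [1, -1] ⊗ [6, 0] + [3, -2] ⊗ [1, 0] ⊗ [6, 6], so rank(T) ≤ 2.
These bounds meet, so rank(T) = 2.

2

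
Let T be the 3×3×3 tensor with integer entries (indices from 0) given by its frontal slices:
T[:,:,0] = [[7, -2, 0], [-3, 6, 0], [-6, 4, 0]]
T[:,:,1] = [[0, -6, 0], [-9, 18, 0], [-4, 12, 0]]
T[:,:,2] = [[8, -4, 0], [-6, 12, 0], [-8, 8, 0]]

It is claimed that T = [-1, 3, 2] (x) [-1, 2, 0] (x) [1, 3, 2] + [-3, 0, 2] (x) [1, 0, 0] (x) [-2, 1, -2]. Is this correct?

Reconstruct entrywise from the claimed factors. For example, T[1,2,1] = 0 and Σₗ aₗ[1]bₗ[2]cₗ[1] = (3)·(0)·(3) + (0)·(0)·(1) = 0; checking all 27 entries, every one matches. The claim holds.

Yes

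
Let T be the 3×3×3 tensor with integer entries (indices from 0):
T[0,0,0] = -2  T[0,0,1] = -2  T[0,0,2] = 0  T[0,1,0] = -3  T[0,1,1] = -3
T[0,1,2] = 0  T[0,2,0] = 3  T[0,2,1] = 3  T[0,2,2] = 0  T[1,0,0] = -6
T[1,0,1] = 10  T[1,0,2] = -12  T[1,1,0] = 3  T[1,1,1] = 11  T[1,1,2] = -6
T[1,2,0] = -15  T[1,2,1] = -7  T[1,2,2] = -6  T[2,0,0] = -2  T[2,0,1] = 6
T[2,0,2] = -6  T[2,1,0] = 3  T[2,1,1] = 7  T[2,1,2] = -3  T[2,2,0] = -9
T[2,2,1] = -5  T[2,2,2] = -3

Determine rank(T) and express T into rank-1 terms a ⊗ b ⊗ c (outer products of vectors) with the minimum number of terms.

Lower bound: the mode-3 unfolding of T (rows indexed by k, columns by (i,j) = (0,0), (0,1), (0,2), (1,0), (1,1), (1,2), (2,0), (2,1), (2,2)) is [[-2, -3, 3, -6, 3, -15, -2, 3, -9], [-2, -3, 3, 10, 11, -7, 6, 7, -5], [0, 0, 0, -12, -6, -6, -6, -3, -3]].
There the 2×2 minor on rows k ∈ {0, 1}, columns (i,j) ∈ {(0,0), (1,0)} is det [[-2, -6], [-2, 10]] = -32 ≠ 0, so this unfolding has rank ≥ 2; CP rank is at least every unfolding rank, so rank(T) ≥ 2. (Unfolding ranks only ever bound the CP rank from below — rank(T) can be strictly larger than all of them — so the matching upper bound has to come from an explicit 2-term decomposition.)
Upper bound — finding two terms. Write S_k = T[:,:,k] for the frontal slices: S₀ = [[-2, -3, 3], [-6, 3, -15], [-2, 3, -9]], S₁ = [[-2, -3, 3], [10, 11, -7], [6, 7, -5]], S₂ = [[0, 0, 0], [-12, -6, -6], [-6, -3, -3]].
If T = a₁ ⊗ b₁ ⊗ c₁ + a₂ ⊗ b₂ ⊗ c₂ then each S_k = c₁[k]·a₁b₁ᵀ + c₂[k]·a₂b₂ᵀ. S₀ and S₁ are linearly independent, so a₁b₁ᵀ and a₂b₂ᵀ must span the same plane of matrices: they are the rank-1 matrices of the form x·S₀ + y·S₁.
The 2×2 minor of x·S₀ + y·S₁ on rows {0,1}, columns {0,1} is −24·x² − 16·xy + 8·y² = (-8)·(3·x − y)(x + y), vanishing at (x:y) = (1:3) and (1:-1).
M₁ = S₀ + 3·S₁ = [[-8, -12, 12], [24, 36, -36], [16, 24, -24]] = (-4)·[1, -3, -2][2, 3, -3]ᵀ and M₂ = S₀ − S₁ = [[0, 0, 0], [-16, -8, -8], [-8, -4, -4]] = (-4)·[0, 2, 1][2, 1, 1]ᵀ, so take a₁ = [1, -3, -2], b₁ = [2, 3, -3], a₂ = [0, 2, 1], b₂ = [2, 1, 1].
Each slice is an integer combination of E₁ = a₁b₁ᵀ and E₂ = a₂b₂ᵀ: S₀ = −E₁ − 3·E₂, S₁ = −E₁ + E₂, S₂ = −3·E₂; reading off coefficients, c₁ = [-1, -1, 0] and c₂ = [-3, 1, -3].
Hence T = [1, -3, -2] ⊗ [2, 3, -3] ⊗ [-1, -1, 0] + [0, 2, 1] ⊗ [2, 1, 1] ⊗ [-3, 1, -3], so rank(T) ≤ 2.
These bounds meet, so rank(T) = 2.

rank(T) = 2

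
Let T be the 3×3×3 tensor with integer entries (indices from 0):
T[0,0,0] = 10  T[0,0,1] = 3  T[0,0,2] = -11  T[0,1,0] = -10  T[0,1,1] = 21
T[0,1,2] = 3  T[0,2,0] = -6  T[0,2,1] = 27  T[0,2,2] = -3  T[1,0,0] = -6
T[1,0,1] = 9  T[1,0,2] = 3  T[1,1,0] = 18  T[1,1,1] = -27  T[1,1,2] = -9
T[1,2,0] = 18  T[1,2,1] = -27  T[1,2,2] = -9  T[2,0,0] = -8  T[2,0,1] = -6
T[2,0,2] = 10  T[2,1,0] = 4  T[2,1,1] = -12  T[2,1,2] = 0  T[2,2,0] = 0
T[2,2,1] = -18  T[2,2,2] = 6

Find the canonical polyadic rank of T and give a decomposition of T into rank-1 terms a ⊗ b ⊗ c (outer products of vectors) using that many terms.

rank(T) = 2

Lower bound: the mode-2 unfolding of T (rows indexed by j, columns by (i,k) = (0,0), (0,1), (0,2), (1,0), (1,1), (1,2), (2,0), (2,1), (2,2)) is [[10, 3, -11, -6, 9, 3, -8, -6, 10], [-10, 21, 3, 18, -27, -9, 4, -12, 0], [-6, 27, -3, 18, -27, -9, 0, -18, 6]].
There the 2×2 minor on rows j ∈ {0, 1}, columns (i,k) ∈ {(0,0), (0,1)} is det [[10, 3], [-10, 21]] = 240 ≠ 0, so this unfolding has rank ≥ 2; CP rank is at least every unfolding rank, so rank(T) ≥ 2. (This is only a lower bound: in general the CP rank may exceed every unfolding rank, so we still need to exhibit 2 rank-1 terms summing to T.)
Upper bound — finding two terms. Write S_k = T[:,:,k] for the frontal slices: S₀ = [[10, -10, -6], [-6, 18, 18], [-8, 4, 0]], S₁ = [[3, 21, 27], [9, -27, -27], [-6, -12, -18]], S₂ = [[-11, 3, -3], [3, -9, -9], [10, 0, 6]].
If T = a₁ ⊗ b₁ ⊗ c₁ + a₂ ⊗ b₂ ⊗ c₂ then each S_k = c₁[k]·a₁b₁ᵀ + c₂[k]·a₂b₂ᵀ. S₀ and S₁ are linearly independent, so a₁b₁ᵀ and a₂b₂ᵀ must span the same plane of matrices: they are the rank-1 matrices of the form x·S₀ + y·S₁.
The 2×2 minor of x·S₀ + y·S₁ on rows {0,1}, columns {0,1} is 120·x² − 270·y² = 30·(2·x − 3·y)(2·x + 3·y), vanishing at (x:y) = (3:2) and (3:-2).
M₁ = 3·S₀ + 2·S₁ = [[36, 12, 36], [0, 0, 0], [-36, -12, -36]] = 12·[1, 0, -1][3, 1, 3]ᵀ and M₂ = 3·S₀ − 2·S₁ = [[24, -72, -72], [-36, 108, 108], [-12, 36, 36]] = 12·[2, -3, -1][1, -3, -3]ᵀ, so take a₁ = [1, 0, -1], b₁ = [3, 1, 3], a₂ = [2, -3, -1], b₂ = [1, -3, -3].
Each slice is an integer combination of E₁ = a₁b₁ᵀ and E₂ = a₂b₂ᵀ: S₀ = 2·E₁ + 2·E₂, S₁ = 3·E₁ − 3·E₂, S₂ = −3·E₁ − E₂; reading off coefficients, c₁ = [2, 3, -3] and c₂ = [2, -3, -1].
Hence T = [1, 0, -1] ⊗ [3, 1, 3] ⊗ [2, 3, -3] + [2, -3, -1] ⊗ [1, -3, -3] ⊗ [2, -3, -1], so rank(T) ≤ 2.
These bounds meet, so rank(T) = 2.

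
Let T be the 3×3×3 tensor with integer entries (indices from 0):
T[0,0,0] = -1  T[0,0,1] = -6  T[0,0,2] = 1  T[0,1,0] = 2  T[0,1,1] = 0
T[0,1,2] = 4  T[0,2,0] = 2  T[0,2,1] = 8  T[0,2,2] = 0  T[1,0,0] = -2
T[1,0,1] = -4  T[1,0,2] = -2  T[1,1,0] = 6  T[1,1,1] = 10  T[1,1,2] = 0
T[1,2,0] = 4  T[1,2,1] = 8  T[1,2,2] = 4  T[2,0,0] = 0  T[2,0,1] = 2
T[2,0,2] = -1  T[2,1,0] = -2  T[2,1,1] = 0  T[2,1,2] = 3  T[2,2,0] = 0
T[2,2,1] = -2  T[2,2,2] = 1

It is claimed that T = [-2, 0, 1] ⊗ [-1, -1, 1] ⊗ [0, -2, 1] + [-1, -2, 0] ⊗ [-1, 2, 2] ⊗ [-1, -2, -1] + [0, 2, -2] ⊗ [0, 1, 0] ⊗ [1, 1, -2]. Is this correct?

Reconstruct entrywise from the claimed factors. For example, T[2,0,2] = -1 and Σₗ aₗ[2]bₗ[0]cₗ[2] = (1)·(-1)·(1) + (0)·(-1)·(-1) + (-2)·(0)·(-2) = -1; checking all 27 entries, every one matches. The claim holds.

Yes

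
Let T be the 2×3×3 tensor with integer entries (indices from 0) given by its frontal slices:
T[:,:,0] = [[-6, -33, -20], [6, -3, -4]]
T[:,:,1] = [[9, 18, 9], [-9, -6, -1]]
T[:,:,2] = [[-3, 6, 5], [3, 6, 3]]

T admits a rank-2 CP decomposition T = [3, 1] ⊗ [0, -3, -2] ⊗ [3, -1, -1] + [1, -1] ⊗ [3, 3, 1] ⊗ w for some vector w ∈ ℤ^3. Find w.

w = [-2, 3, -1]

Subtract the known terms from T to get the rank-1 residual R = [1, -1] ⊗ [3, 3, 1] ⊗ w, so R[i,j,k] = a[i]·b[j]·w[k]. Pick indices with nonzero a[0]·b[0] = (1)·(3) = 3. Only the fibre through (0,0,·) is needed: R[0,0,:] = T[0,0,:] − Σₗ aₗ[0]bₗ[0]cₗ = [-6, 9, -3] − (3)·(0)·[3, -1, -1] = [-6, 9, -3]. Then w[k] = R[0,0,k] / 3 for each k, giving w = [-6, 9, -3] / 3 = [-2, 3, -1].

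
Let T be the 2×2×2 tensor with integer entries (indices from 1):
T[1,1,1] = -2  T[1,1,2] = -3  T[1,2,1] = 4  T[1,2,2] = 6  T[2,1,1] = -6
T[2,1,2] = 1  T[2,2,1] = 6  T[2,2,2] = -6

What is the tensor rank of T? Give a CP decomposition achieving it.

rank(T) = 2

Lower bound: the mode-3 unfolding of T (rows indexed by k, columns by (i,j) = (1,1), (1,2), (2,1), (2,2)) is [[-2, 4, -6, 6], [-3, 6, 1, -6]].
There the 2×2 minor on rows k ∈ {1, 2}, columns (i,j) ∈ {(1,1), (2,1)} is det [[-2, -6], [-3, 1]] = -20 ≠ 0, so this unfolding has rank ≥ 2; CP rank is at least every unfolding rank, so rank(T) ≥ 2. (Flattening ranks never certify an upper bound on CP rank; for that we must actually write T with 2 rank-1 terms.)
Upper bound — finding two terms. Write S_k = T[:,:,k] for the frontal slices: S₁ = [[-2, 4], [-6, 6]], S₂ = [[-3, 6], [1, -6]].
If T = a₁ ⊗ b₁ ⊗ c₁ + a₂ ⊗ b₂ ⊗ c₂ then each S_k = c₁[k]·a₁b₁ᵀ + c₂[k]·a₂b₂ᵀ. S₁ and S₂ are linearly independent, so a₁b₁ᵀ and a₂b₂ᵀ must span the same plane of matrices: they are the rank-1 matrices of the form x·S₁ + y·S₂.
det(x·S₁ + y·S₂) is 12·x² + 26·xy + 12·y² = 2·(2·x + 3·y)(3·x + 2·y), vanishing at (x:y) = (3:-2) and (2:-3).
M₁ = 3·S₁ − 2·S₂ = [[0, 0], [-20, 30]] = (-10)·[0, 1][2, -3]ᵀ and M₂ = 2·S₁ − 3·S₂ = [[5, -10], [-15, 30]] = 5·[1, -3][1, -2]ᵀ, so take a₁ = [0, 1], b₁ = [2, -3], a₂ = [1, -3], b₂ = [1, -2].
Each slice is an integer combination of E₁ = a₁b₁ᵀ and E₂ = a₂b₂ᵀ: S₁ = −6·E₁ − 2·E₂, S₂ = −4·E₁ − 3·E₂; reading off coefficients, c₁ = [-6, -4] and c₂ = [-2, -3].
Hence T = [0, 1] ⊗ [2, -3] ⊗ [-6, -4] + [1, -3] ⊗ [1, -2] ⊗ [-2, -3], so rank(T) ≤ 2.
These bounds meet, so rank(T) = 2.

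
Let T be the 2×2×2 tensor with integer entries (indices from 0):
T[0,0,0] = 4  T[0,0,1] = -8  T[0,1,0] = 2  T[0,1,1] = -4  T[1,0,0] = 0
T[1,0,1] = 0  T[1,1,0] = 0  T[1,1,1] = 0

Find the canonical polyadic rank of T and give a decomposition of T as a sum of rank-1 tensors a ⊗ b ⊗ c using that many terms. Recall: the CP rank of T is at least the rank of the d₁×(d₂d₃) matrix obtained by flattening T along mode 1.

Lower bound: T ≠ 0 (e.g. T[0,0,0] = 4), so rank(T) ≥ 1.
Upper bound: if T = a ⊗ b ⊗ c then every fibre of T is a multiple of the corresponding factor, so read the factors off the fibres through the nonzero entry T[0,0,0] = 4.
The mode-1 fibre T[:,0,0] = [4, 0] gives a = [1, 0] (primitive direction); the mode-2 fibre T[0,:,0] = [4, 2] gives b = [2, 1]; then c[k] = T[0,0,k] / (a[0]·b[0]) = [4, -8] / 2 = [2, -4].
Expanding [1, 0] ⊗ [2, 1] ⊗ [2, -4] reproduces all 8 entries of T, so T = [1, 0] ⊗ [2, 1] ⊗ [2, -4] and rank(T) ≤ 1.
These bounds meet, so rank(T) = 1.
Check entry T[1,1,0] = 0: (0)·(1)·(2) = 0.

rank(T) = 1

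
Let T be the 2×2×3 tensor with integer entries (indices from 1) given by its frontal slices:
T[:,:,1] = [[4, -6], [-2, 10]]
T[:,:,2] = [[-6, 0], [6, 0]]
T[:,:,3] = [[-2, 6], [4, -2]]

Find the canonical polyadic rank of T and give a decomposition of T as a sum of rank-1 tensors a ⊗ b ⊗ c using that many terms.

Lower bound: in the mode-3 unfolding of T (rows indexed by k, columns by (i,j)) the 3×3 minor on rows k ∈ {1, 2, 3}, columns (i,j) ∈ {(1,1), (1,2), (2,1)} is det [[4, -6, -2], [-6, 0, 6], [-2, 6, 4]] = -144 ≠ 0, so that unfolding has rank ≥ 3 and hence rank(T) ≥ 3 (CP rank is at least every unfolding rank, though it can be larger).
Upper bound: T is a sum of 3 rank-1 terms, T = [1, -1] ⊗ [1, -2] ⊗ [4, -2, -2] + [1, -1] ⊗ [1, 1] ⊗ [-2, -4, -2] + [1, 0] ⊗ [1, 2] ⊗ [2, 0, 2] (written with every a and b primitive with positive leading entry and the scale carried by c; CP decompositions are not unique, and this one is verified by expanding entrywise), so rank(T) ≤ 3.
These bounds meet, so rank(T) = 3.

rank(T) = 3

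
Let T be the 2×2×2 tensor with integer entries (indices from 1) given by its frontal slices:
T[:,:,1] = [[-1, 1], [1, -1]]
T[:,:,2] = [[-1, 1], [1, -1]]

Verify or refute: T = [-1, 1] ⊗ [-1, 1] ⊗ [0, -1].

No

Reconstruct entry (1,1,1) from the claimed factors: Σₗ aₗ[1]bₗ[1]cₗ[1] = (-1)·(-1)·(0) = 0, but T[1,1,1] = -1. The claim is false.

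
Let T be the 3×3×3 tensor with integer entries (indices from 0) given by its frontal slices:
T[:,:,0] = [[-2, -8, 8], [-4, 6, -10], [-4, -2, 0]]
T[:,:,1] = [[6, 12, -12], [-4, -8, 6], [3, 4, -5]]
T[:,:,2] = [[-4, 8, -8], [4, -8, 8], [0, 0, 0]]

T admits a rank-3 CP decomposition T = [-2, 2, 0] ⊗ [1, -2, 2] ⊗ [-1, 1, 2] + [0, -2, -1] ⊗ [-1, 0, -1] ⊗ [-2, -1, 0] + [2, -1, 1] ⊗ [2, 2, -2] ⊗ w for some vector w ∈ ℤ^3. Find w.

w = [-1, 2, 0]

Subtract the known terms from T to get the rank-1 residual R = [2, -1, 1] ⊗ [2, 2, -2] ⊗ w, so R[i,j,k] = a[i]·b[j]·w[k]. Pick indices with nonzero a[0]·b[0] = (2)·(2) = 4. Only the fibre through (0,0,·) is needed: R[0,0,:] = T[0,0,:] − Σₗ aₗ[0]bₗ[0]cₗ = [-2, 6, -4] − (-2)·(1)·[-1, 1, 2] − (0)·(-1)·[-2, -1, 0] = [-4, 8, 0]. Then w[k] = R[0,0,k] / 4 for each k, giving w = [-4, 8, 0] / 4 = [-1, 2, 0].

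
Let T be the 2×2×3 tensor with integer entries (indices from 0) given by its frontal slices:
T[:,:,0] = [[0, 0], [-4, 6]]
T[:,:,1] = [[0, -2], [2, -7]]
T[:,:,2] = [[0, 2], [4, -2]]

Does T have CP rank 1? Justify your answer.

No

The mode-2 unfolding of T (rows indexed by j, columns by (i,k) = (0,0), (0,1), (0,2), (1,0), (1,1), (1,2)) is [[0, 0, 0, -4, 2, 4], [0, -2, 2, 6, -7, -2]].
There the 2×2 minor on rows j ∈ {0, 1}, columns (i,k) ∈ {(0,1), (1,0)} is det [[0, -4], [-2, 6]] = -8 ≠ 0, so this unfolding has rank ≥ 2; CP rank is at least every unfolding rank, so rank(T) ≥ 2.
In particular rank(T) ≥ 2 > 1, so T is not rank-1.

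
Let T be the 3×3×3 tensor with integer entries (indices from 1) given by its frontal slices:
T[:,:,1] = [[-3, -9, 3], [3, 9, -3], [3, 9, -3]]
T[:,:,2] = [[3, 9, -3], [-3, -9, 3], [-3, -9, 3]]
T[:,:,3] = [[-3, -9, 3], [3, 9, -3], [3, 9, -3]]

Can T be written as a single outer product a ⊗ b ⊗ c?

If T = a ⊗ b ⊗ c then every fibre of T is a multiple of the corresponding factor, so read the factors off the fibres through the nonzero entry T[1,1,1] = -3.
The mode-1 fibre T[:,1,1] = [-3, 3, 3] gives a = [1, -1, -1] (primitive direction); the mode-2 fibre T[1,:,1] = [-3, -9, 3] gives b = [1, 3, -1]; then c[k] = T[1,1,k] / (a[1]·b[1]) = [-3, 3, -3] / 1 = [-3, 3, -3].
Expanding [1, -1, -1] ⊗ [1, 3, -1] ⊗ [-3, 3, -3] reproduces all 27 entries of T, so T = [1, -1, -1] ⊗ [1, 3, -1] ⊗ [-3, 3, -3] and rank(T) ≤ 1.
Equivalently every frontal slice T[:,:,k] is c[k] times the rank-1 matrix [1, -1, -1] ⊗ [1, 3, -1]. So T has rank 1 (it is nonzero).

Yes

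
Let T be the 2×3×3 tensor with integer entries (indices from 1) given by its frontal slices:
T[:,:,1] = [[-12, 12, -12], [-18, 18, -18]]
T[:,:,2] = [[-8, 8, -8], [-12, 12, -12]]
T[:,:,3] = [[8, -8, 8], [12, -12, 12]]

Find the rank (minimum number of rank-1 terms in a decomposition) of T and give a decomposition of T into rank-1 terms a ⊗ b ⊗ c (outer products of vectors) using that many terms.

Lower bound: T ≠ 0 (e.g. T[1,1,1] = -12), so rank(T) ≥ 1.
Upper bound: if T = a ⊗ b ⊗ c then every fibre of T is a multiple of the corresponding factor, so read the factors off the fibres through the nonzero entry T[1,1,1] = -12.
The mode-1 fibre T[:,1,1] = [-12, -18] gives a = [2, 3] (primitive direction); the mode-2 fibre T[1,:,1] = [-12, 12, -12] gives b = [1, -1, 1]; then c[k] = T[1,1,k] / (a[1]·b[1]) = [-12, -8, 8] / 2 = [-6, -4, 4].
Expanding [2, 3] ⊗ [1, -1, 1] ⊗ [-6, -4, 4] reproduces all 18 entries of T, so T = [2, 3] ⊗ [1, -1, 1] ⊗ [-6, -4, 4] and rank(T) ≤ 1.
These bounds meet, so rank(T) = 1.

rank(T) = 1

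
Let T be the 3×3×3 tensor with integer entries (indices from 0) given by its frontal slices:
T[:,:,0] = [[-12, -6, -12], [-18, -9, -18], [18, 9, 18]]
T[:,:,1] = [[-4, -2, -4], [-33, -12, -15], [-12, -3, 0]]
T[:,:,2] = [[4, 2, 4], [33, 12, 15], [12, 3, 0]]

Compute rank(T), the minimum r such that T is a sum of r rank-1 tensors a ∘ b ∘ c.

2

Lower bound: the mode-2 unfolding of T (rows indexed by j, columns by (i,k) = (0,0), (0,1), (0,2), (1,0), (1,1), (1,2), (2,0), (2,1), (2,2)) is [[-12, -4, 4, -18, -33, 33, 18, -12, 12], [-6, -2, 2, -9, -12, 12, 9, -3, 3], [-12, -4, 4, -18, -15, 15, 18, 0, 0]].
There the 2×2 minor on rows j ∈ {0, 1}, columns (i,k) ∈ {(0,0), (1,1)} is det [[-12, -33], [-6, -12]] = -54 ≠ 0, so this unfolding has rank ≥ 2; CP rank is at least every unfolding rank, so rank(T) ≥ 2. (Unfolding ranks only ever bound the CP rank from below — rank(T) can be strictly larger than all of them — so the matching upper bound has to come from an explicit 2-term decomposition.)
Upper bound — finding two terms. Write S_k = T[:,:,k] for the frontal slices: S₀ = [[-12, -6, -12], [-18, -9, -18], [18, 9, 18]], S₁ = [[-4, -2, -4], [-33, -12, -15], [-12, -3, 0]], S₂ = [[4, 2, 4], [33, 12, 15], [12, 3, 0]].
If T = a₁ ∘ b₁ ∘ c₁ + a₂ ∘ b₂ ∘ c₂ then each S_k = c₁[k]·a₁b₁ᵀ + c₂[k]·a₂b₂ᵀ. S₀ and S₁ are linearly independent, so a₁b₁ᵀ and a₂b₂ᵀ must span the same plane of matrices: they are the rank-1 matrices of the form x·S₀ + y·S₁.
The 2×2 minor of x·S₀ + y·S₁ on rows {0,1}, columns {0,1} is −54·xy − 18·y² = (-18)·(y)(3·x + y), vanishing at (x:y) = (1:0) and (1:-3).
M₁ = S₀ = [[-12, -6, -12], [-18, -9, -18], [18, 9, 18]] = (-3)·[2, 3, -3][2, 1, 2]ᵀ and M₂ = S₀ − 3·S₁ = [[0, 0, 0], [81, 27, 27], [54, 18, 18]] = 9·[0, 3, 2][3, 1, 1]ᵀ, so take a₁ = [2, 3, -3], b₁ = [2, 1, 2], a₂ = [0, 3, 2], b₂ = [3, 1, 1].
Each slice is an integer combination of E₁ = a₁b₁ᵀ and E₂ = a₂b₂ᵀ: S₀ = −3·E₁, S₁ = −E₁ − 3·E₂, S₂ = E₁ + 3·E₂; reading off coefficients, c₁ = [-3, -1, 1] and c₂ = [0, -3, 3].
Hence T = [2, 3, -3] ∘ [2, 1, 2] ∘ [-3, -1, 1] + [0, 3, 2] ∘ [3, 1, 1] ∘ [0, -3, 3], so rank(T) ≤ 2.
These bounds meet, so rank(T) = 2.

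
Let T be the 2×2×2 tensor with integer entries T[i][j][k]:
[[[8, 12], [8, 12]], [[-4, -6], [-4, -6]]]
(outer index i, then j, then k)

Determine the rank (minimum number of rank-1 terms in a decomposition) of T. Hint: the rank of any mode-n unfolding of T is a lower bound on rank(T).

Lower bound: T ≠ 0 (e.g. T[0,0,0] = 8), so rank(T) ≥ 1.
Upper bound: if T = a ⊗ b ⊗ c then every fibre of T is a multiple of the corresponding factor, so read the factors off the fibres through the nonzero entry T[0,0,0] = 8.
The mode-1 fibre T[:,0,0] = [8, -4] gives a = (2, -1) (primitive direction); the mode-2 fibre T[0,:,0] = [8, 8] gives b = (1, 1); then c[k] = T[0,0,k] / (a[0]·b[0]) = [8, 12] / 2 = (4, 6).
Expanding (2, -1) ⊗ (1, 1) ⊗ (4, 6) reproduces all 8 entries of T, so T = (2, -1) ⊗ (1, 1) ⊗ (4, 6) and rank(T) ≤ 1.
These bounds meet, so rank(T) = 1.

1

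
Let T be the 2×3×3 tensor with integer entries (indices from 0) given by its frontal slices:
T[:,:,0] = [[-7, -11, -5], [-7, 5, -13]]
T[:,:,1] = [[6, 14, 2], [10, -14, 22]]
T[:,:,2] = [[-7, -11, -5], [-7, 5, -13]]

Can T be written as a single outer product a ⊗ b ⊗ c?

The mode-2 unfolding of T (rows indexed by j, columns by (i,k) = (0,0), (0,1), (0,2), (1,0), (1,1), (1,2)) is [[-7, 6, -7, -7, 10, -7], [-11, 14, -11, 5, -14, 5], [-5, 2, -5, -13, 22, -13]].
There the 2×2 minor on rows j ∈ {0, 1}, columns (i,k) ∈ {(0,0), (0,1)} is det [[-7, 6], [-11, 14]] = -32 ≠ 0, so this unfolding has rank ≥ 2; CP rank is at least every unfolding rank, so rank(T) ≥ 2.
In particular rank(T) ≥ 2 > 1, so T is not rank-1.

No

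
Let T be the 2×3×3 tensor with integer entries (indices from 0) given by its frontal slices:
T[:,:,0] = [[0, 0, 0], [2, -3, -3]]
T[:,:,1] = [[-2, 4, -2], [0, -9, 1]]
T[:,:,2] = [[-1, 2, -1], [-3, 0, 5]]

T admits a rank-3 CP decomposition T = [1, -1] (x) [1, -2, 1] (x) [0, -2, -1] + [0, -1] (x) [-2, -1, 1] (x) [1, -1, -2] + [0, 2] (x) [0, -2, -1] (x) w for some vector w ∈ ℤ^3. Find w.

w = [1, 1, -1]

Subtract the known terms from T to get the rank-1 residual R = [0, 2] (x) [0, -2, -1] (x) w, so R[i,j,k] = a[i]·b[j]·w[k]. Pick indices with nonzero a[1]·b[1] = (2)·(-2) = -4. Only the fibre through (1,1,·) is needed: R[1,1,:] = T[1,1,:] − Σₗ aₗ[1]bₗ[1]cₗ = [-3, -9, 0] − (-1)·(-2)·[0, -2, -1] − (-1)·(-1)·[1, -1, -2] = [-4, -4, 4]. Then w[k] = R[1,1,k] / -4 for each k, giving w = [-4, -4, 4] / -4 = [1, 1, -1].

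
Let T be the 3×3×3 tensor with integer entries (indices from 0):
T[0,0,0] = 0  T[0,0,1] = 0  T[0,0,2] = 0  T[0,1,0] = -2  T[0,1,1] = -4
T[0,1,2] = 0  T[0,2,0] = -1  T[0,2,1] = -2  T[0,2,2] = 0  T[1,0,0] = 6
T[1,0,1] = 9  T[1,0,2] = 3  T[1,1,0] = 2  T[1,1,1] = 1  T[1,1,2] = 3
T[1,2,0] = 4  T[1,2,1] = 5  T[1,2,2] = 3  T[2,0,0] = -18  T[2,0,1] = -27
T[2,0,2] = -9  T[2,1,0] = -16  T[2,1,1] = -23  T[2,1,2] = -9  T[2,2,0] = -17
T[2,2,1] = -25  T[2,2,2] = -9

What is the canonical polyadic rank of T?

Lower bound: in the mode-2 unfolding of T (rows indexed by j, columns by (i,k)) the 2×2 minor on rows j ∈ {0, 1}, columns (i,k) ∈ {(0,0), (1,0)} is det [[0, 6], [-2, 2]] = 12 ≠ 0, so that unfolding has rank ≥ 2 and hence rank(T) ≥ 2 (CP rank is at least every unfolding rank, though it can be larger).
Upper bound: with S_k = T[:,:,k], the two rank-1 terms a₁b₁ᵀ, a₂b₂ᵀ are the rank-1 members of the pencil x·S₀ + y·S₁.
The 2×2 minor of x·S₀ + y·S₁ on rows {0,1}, columns {0,1} is 12·x² + 42·xy + 36·y² = 6·(2·x + 3·y)(x + 2·y), vanishing at (x:y) = (3:-2) and (2:-1).
M₁ = 3·S₀ − 2·S₁ = [[0, 2, 1], [0, 4, 2], [0, -2, -1]] = [1, 2, -1][0, 2, 1]ᵀ and M₂ = 2·S₀ − S₁ = [[0, 0, 0], [3, 3, 3], [-9, -9, -9]] = 3·[0, 1, -3][1, 1, 1]ᵀ, so take a₁ = [1, 2, -1], b₁ = [0, 2, 1], a₂ = [0, 1, -3], b₂ = [1, 1, 1].
Each slice is an integer combination of E₁ = a₁b₁ᵀ and E₂ = a₂b₂ᵀ: S₀ = −E₁ + 6·E₂, S₁ = −2·E₁ + 9·E₂, S₂ = 3·E₂; reading off coefficients, c₁ = [-1, -2, 0] and c₂ = [6, 9, 3].
Hence T = [1, 2, -1] ⊗ [0, 2, 1] ⊗ [-1, -2, 0] + [0, 1, -3] ⊗ [1, 1, 1] ⊗ [6, 9, 3], so rank(T) ≤ 2.
These bounds meet, so rank(T) = 2.

2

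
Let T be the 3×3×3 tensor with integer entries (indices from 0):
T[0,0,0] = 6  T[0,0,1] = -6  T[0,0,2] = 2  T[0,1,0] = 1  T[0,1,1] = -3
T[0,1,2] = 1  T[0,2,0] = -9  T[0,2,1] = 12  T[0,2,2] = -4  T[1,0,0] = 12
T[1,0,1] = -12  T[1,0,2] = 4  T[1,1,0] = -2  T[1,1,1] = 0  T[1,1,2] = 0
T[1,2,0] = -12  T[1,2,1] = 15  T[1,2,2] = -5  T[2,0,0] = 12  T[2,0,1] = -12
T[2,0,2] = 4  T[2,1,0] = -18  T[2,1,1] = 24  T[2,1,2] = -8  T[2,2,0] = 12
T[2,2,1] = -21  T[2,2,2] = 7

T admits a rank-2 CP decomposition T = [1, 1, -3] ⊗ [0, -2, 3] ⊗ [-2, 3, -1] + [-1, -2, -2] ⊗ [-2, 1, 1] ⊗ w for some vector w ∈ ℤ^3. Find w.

w = [3, -3, 1]

Subtract the known terms from T to get the rank-1 residual R = [-1, -2, -2] ⊗ [-2, 1, 1] ⊗ w, so R[i,j,k] = a[i]·b[j]·w[k]. Pick indices with nonzero a[0]·b[0] = (-1)·(-2) = 2. Only the fibre through (0,0,·) is needed: R[0,0,:] = T[0,0,:] − Σₗ aₗ[0]bₗ[0]cₗ = [6, -6, 2] − (1)·(0)·[-2, 3, -1] = [6, -6, 2]. Then w[k] = R[0,0,k] / 2 for each k, giving w = [6, -6, 2] / 2 = [3, -3, 1].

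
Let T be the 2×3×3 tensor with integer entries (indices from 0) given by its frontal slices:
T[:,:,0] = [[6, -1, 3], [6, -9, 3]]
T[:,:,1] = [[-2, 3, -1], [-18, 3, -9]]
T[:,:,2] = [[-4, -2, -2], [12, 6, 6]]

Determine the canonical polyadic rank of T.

Lower bound: the mode-1 unfolding of T (rows indexed by i, columns by (j,k) = (0,0), (0,1), (0,2), (1,0), (1,1), (1,2), (2,0), (2,1), (2,2)) is [[6, -2, -4, -1, 3, -2, 3, -1, -2], [6, -18, 12, -9, 3, 6, 3, -9, 6]].
There the 2×2 minor on rows i ∈ {0, 1}, columns (j,k) ∈ {(0,0), (0,1)} is det [[6, -2], [6, -18]] = -96 ≠ 0, so this unfolding has rank ≥ 2; CP rank is at least every unfolding rank, so rank(T) ≥ 2. (This is only a lower bound: in general the CP rank may exceed every unfolding rank, so we still need to exhibit 2 rank-1 terms summing to T.)
Upper bound — finding two terms. Write S_k = T[:,:,k] for the frontal slices: S₀ = [[6, -1, 3], [6, -9, 3]], S₁ = [[-2, 3, -1], [-18, 3, -9]], S₂ = [[-4, -2, -2], [12, 6, 6]].
If T = a₁ (x) b₁ (x) c₁ + a₂ (x) b₂ (x) c₂ then each S_k = c₁[k]·a₁b₁ᵀ + c₂[k]·a₂b₂ᵀ. S₀ and S₁ are linearly independent, so a₁b₁ᵀ and a₂b₂ᵀ must span the same plane of matrices: they are the rank-1 matrices of the form x·S₀ + y·S₁.
The 2×2 minor of x·S₀ + y·S₁ on rows {0,1}, columns {0,1} is −48·x² + 48·y² = (-48)·(x − y)(x + y), vanishing at (x:y) = (1:1) and (1:-1).
M₁ = S₀ + S₁ = [[4, 2, 2], [-12, -6, -6]] = 2·[1, -3][2, 1, 1]ᵀ and M₂ = S₀ − S₁ = [[8, -4, 4], [24, -12, 12]] = 4·[1, 3][2, -1, 1]ᵀ, so take a₁ = [1, -3], b₁ = [2, 1, 1], a₂ = [1, 3], b₂ = [2, -1, 1].
Each slice is an integer combination of E₁ = a₁b₁ᵀ and E₂ = a₂b₂ᵀ: S₀ = E₁ + 2·E₂, S₁ = E₁ − 2·E₂, S₂ = −2·E₁; reading off coefficients, c₁ = [1, 1, -2] and c₂ = [2, -2, 0].
Hence T = [1, -3] (x) [2, 1, 1] (x) [1, 1, -2] + [1, 3] (x) [2, -1, 1] (x) [2, -2, 0], so rank(T) ≤ 2.
These bounds meet, so rank(T) = 2.

2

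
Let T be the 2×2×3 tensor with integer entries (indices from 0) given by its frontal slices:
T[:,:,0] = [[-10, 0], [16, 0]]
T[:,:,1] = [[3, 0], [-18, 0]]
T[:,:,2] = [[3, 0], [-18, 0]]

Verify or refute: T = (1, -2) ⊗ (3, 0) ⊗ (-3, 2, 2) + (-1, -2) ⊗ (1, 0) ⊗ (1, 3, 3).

Yes

Reconstruct entrywise from the claimed factors. For example, T[1,0,1] = -18 and Σₗ aₗ[1]bₗ[0]cₗ[1] = (-2)·(3)·(2) + (-2)·(1)·(3) = -18; checking all 12 entries, every one matches. The claim holds.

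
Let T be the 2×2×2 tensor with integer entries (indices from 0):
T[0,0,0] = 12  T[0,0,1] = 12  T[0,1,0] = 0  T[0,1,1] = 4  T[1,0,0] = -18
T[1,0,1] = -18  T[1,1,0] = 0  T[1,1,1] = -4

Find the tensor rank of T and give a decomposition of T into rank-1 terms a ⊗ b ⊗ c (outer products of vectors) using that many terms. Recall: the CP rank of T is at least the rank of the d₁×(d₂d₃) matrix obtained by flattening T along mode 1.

rank(T) = 2

Lower bound: the mode-3 unfolding of T (rows indexed by k, columns by (i,j) = (0,0), (0,1), (1,0), (1,1)) is [[12, 0, -18, 0], [12, 4, -18, -4]].
There the 2×2 minor on rows k ∈ {0, 1}, columns (i,j) ∈ {(0,0), (0,1)} is det [[12, 0], [12, 4]] = 48 ≠ 0, so this unfolding has rank ≥ 2; CP rank is at least every unfolding rank, so rank(T) ≥ 2. (Flattening ranks never certify an upper bound on CP rank; for that we must actually write T with 2 rank-1 terms.)
Upper bound — finding two terms. Write S_k = T[:,:,k] for the frontal slices: S₀ = [[12, 0], [-18, 0]], S₁ = [[12, 4], [-18, -4]].
If T = a₁ ⊗ b₁ ⊗ c₁ + a₂ ⊗ b₂ ⊗ c₂ then each S_k = c₁[k]·a₁b₁ᵀ + c₂[k]·a₂b₂ᵀ. S₀ and S₁ are linearly independent, so a₁b₁ᵀ and a₂b₂ᵀ must span the same plane of matrices: they are the rank-1 matrices of the form x·S₀ + y·S₁.
det(x·S₀ + y·S₁) is 24·xy + 24·y² = 24·(y)(x + y), vanishing at (x:y) = (1:0) and (1:-1).
M₁ = S₀ = [[12, 0], [-18, 0]] = 6·[2, -3][1, 0]ᵀ and M₂ = S₀ − S₁ = [[0, -4], [0, 4]] = (-4)·[1, -1][0, 1]ᵀ, so take a₁ = [2, -3], b₁ = [1, 0], a₂ = [1, -1], b₂ = [0, 1].
Each slice is an integer combination of E₁ = a₁b₁ᵀ and E₂ = a₂b₂ᵀ: S₀ = 6·E₁, S₁ = 6·E₁ + 4·E₂; reading off coefficients, c₁ = [6, 6] and c₂ = [0, 4].
Hence T = [2, -3] ⊗ [1, 0] ⊗ [6, 6] + [1, -1] ⊗ [0, 1] ⊗ [0, 4], so rank(T) ≤ 2.
These bounds meet, so rank(T) = 2.
Check entry T[0,0,1] = 12: (2)·(1)·(6) + (1)·(0)·(4) = 12.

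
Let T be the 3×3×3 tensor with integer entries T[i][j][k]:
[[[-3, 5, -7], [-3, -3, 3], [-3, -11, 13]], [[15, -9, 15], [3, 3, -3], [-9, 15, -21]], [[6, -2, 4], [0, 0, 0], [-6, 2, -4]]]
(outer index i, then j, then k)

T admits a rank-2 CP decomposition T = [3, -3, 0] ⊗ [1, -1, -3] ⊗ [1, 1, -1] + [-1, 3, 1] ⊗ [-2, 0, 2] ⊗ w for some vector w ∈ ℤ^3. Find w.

w = [-3, 1, -2]

Subtract the known terms from T to get the rank-1 residual R = [-1, 3, 1] ⊗ [-2, 0, 2] ⊗ w, so R[i,j,k] = a[i]·b[j]·w[k]. Pick indices with nonzero a[0]·b[0] = (-1)·(-2) = 2. Only the fibre through (0,0,·) is needed: R[0,0,:] = T[0,0,:] − Σₗ aₗ[0]bₗ[0]cₗ = [-3, 5, -7] − (3)·(1)·[1, 1, -1] = [-6, 2, -4]. Then w[k] = R[0,0,k] / 2 for each k, giving w = [-6, 2, -4] / 2 = [-3, 1, -2].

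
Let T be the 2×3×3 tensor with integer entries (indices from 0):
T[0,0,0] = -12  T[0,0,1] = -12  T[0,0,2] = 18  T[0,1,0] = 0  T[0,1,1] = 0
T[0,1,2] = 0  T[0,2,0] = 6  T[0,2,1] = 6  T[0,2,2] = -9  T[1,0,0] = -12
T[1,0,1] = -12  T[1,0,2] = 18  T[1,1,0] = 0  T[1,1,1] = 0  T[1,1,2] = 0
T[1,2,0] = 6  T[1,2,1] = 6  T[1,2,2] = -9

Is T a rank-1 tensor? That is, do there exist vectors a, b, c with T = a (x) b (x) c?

Yes

If T = a (x) b (x) c then every fibre of T is a multiple of the corresponding factor, so read the factors off the fibres through the nonzero entry T[0,0,0] = -12.
The mode-1 fibre T[:,0,0] = [-12, -12] gives a = [1, 1] (primitive direction); the mode-2 fibre T[0,:,0] = [-12, 0, 6] gives b = [2, 0, -1]; then c[k] = T[0,0,k] / (a[0]·b[0]) = [-12, -12, 18] / 2 = [-6, -6, 9].
Expanding [1, 1] (x) [2, 0, -1] (x) [-6, -6, 9] reproduces all 18 entries of T, so T = [1, 1] (x) [2, 0, -1] (x) [-6, -6, 9] and rank(T) ≤ 1.
Equivalently every frontal slice T[:,:,k] is c[k] times the rank-1 matrix [1, 1] (x) [2, 0, -1]. So T has rank 1 (it is nonzero).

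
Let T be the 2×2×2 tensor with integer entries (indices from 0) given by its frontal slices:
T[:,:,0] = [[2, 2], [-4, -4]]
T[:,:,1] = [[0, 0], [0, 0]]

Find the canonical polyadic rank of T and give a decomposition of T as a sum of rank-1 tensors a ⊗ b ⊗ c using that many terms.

Lower bound: T ≠ 0 (e.g. T[0,0,0] = 2), so rank(T) ≥ 1.
Upper bound: if T = a ⊗ b ⊗ c then every fibre of T is a multiple of the corresponding factor, so read the factors off the fibres through the nonzero entry T[0,0,0] = 2.
The mode-1 fibre T[:,0,0] = [2, -4] gives a = [1, -2] (primitive direction); the mode-2 fibre T[0,:,0] = [2, 2] gives b = [1, 1]; then c[k] = T[0,0,k] / (a[0]·b[0]) = [2, 0] / 1 = [2, 0].
Expanding [1, -2] ⊗ [1, 1] ⊗ [2, 0] reproduces all 8 entries of T, so T = [1, -2] ⊗ [1, 1] ⊗ [2, 0] and rank(T) ≤ 1.
These bounds meet, so rank(T) = 1.

rank(T) = 1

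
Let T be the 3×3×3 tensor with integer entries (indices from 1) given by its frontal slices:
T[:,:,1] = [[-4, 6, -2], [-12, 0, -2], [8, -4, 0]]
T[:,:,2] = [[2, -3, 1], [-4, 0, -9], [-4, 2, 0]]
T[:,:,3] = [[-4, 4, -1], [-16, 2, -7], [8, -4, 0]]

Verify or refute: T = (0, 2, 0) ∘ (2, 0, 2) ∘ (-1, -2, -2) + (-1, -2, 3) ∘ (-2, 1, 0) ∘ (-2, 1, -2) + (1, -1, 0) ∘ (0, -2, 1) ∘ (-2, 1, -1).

No

Reconstruct entry (3,1,1) from the claimed factors: Σₗ aₗ[3]bₗ[1]cₗ[1] = (0)·(2)·(-1) + (3)·(-2)·(-2) + (0)·(0)·(-2) = 12, but T[3,1,1] = 8. The claim is false.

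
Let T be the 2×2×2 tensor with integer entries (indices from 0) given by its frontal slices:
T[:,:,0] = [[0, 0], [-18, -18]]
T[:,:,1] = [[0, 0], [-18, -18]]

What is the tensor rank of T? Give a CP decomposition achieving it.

Lower bound: T ≠ 0 (e.g. T[1,0,0] = -18), so rank(T) ≥ 1.
Upper bound: if T = a ⊗ b ⊗ c then every fibre of T is a multiple of the corresponding factor, so read the factors off the fibres through the nonzero entry T[1,0,0] = -18.
The mode-1 fibre T[:,0,0] = [0, -18] gives a = [0, 1] (primitive direction); the mode-2 fibre T[1,:,0] = [-18, -18] gives b = [1, 1]; then c[k] = T[1,0,k] / (a[1]·b[0]) = [-18, -18] / 1 = [-18, -18].
Expanding [0, 1] ⊗ [1, 1] ⊗ [-18, -18] reproduces all 8 entries of T, so T = [0, 1] ⊗ [1, 1] ⊗ [-18, -18] and rank(T) ≤ 1.
These bounds meet, so rank(T) = 1.
Check entry T[0,0,1] = 0: (0)·(1)·(-18) = 0.

rank(T) = 1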